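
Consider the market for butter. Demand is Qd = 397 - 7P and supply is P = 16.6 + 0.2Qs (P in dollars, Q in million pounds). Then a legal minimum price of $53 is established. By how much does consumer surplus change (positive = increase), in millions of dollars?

-929.5

Rearranging supply gives Qs = 5P - 83. Equilibrium: 397 - 7P = 5P - 83, so 480 = 12P and P* = 40, Q* = 117.
Since 53 > 40, the floor is binding.
At P = 53: Qd = 397 - 7·53 = 26 and Qs = 5·53 - 83 = 182.
Consumer surplus without the control is ½ · (397/7 - 40) · 117 = 13689/14.
With the floor, consumers buy 26 units at 53, so CS = ½ · (397/7 - 53) · 26 = 338/7.
Change in consumer surplus = 338/7 - 13689/14 = -929.5.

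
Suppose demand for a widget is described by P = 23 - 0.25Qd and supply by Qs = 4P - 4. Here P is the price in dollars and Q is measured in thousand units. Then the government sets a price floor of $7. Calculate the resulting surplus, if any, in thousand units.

0

Rearranging demand gives Qd = 92 - 4P. In a free market, 92 - 4P = 4P - 4 gives the equilibrium P* = 12, Q* = 44.
Since 7 is below P* = 12, the floor does not bind and the free-market outcome prevails.
Since the control does not bind, there is no surplus.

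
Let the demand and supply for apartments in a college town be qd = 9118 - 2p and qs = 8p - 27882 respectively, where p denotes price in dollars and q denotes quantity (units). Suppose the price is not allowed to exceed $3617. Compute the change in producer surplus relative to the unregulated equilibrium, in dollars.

-115038

Setting quantity demanded equal to quantity supplied, 9118 - 2p = 8p - 27882, gives p* = 3700 and q* = 1718.
The ceiling of 3617 is below the equilibrium price 3700, so it binds.
At p = 3617: qd = 9118 - 2·3617 = 1884 and qs = 8·3617 - 27882 = 1054.
Producer surplus without the control is ½ · (3700 - 3485.25) · 1718 = 184470.25.
With the ceiling, producers sell 1054 units at 3617, so PS = ½ · (3617 - 3485.25) · 1054 = 69432.25.
Change in producer surplus = 69432.25 - 184470.25 = -115038.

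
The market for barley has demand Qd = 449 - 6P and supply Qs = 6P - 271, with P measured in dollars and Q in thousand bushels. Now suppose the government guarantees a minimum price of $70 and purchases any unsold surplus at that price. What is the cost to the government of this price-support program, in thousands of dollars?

Equilibrium: 449 - 6P = 6P - 271, so 720 = 12P and P* = 60, Q* = 89.
Since 70 > 60, the floor is binding.
At P = 70: Qd = 449 - 6·70 = 29 and Qs = 6·70 - 271 = 149.
Surplus = Qs - Qd = 120.
Government expenditure = surplus × support price = 120 × 70 = 8400.

8400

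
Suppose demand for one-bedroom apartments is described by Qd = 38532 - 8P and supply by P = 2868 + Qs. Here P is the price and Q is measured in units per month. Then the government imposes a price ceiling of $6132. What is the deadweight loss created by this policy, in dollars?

0

Rearranging supply gives Qs = P - 2868. Equilibrium: 38532 - 8P = P - 2868, so 41400 = 9P and P* = 4600, Q* = 1732.
The ceiling of 6132 is above the equilibrium price 4600, so it is not binding; the market clears at P* = 4600, Q* = 1732.
Since the control does not bind, no trades are prevented and deadweight loss is zero.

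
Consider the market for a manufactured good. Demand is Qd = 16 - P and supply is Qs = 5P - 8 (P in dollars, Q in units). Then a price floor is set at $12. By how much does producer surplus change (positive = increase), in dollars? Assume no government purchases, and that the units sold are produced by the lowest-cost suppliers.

25.6

Without the control the market clears where 16 - P = 5P - 8, i.e. P* = 4 and Q* = 12.
The floor of 12 is above the equilibrium price 4, so it binds.
At P = 12: Qd = 16 - 12 = 4 and Qs = 5·12 - 8 = 52.
Producer surplus without the control is ½ · (4 - 1.6) · 12 = 14.4.
With the floor, 4 units are sold at 12. The supply price at Q = 4 is 2.4, so PS = ½ · [(12 - 1.6) + (12 - 2.4)] · 4 = 40.
Change in producer surplus = 40 - 14.4 = 25.6.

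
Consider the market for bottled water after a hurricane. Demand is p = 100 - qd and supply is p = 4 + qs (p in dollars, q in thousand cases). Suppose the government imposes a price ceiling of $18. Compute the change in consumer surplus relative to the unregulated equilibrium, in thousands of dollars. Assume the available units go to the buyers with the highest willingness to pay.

Rearranging demand gives qd = 100 - p; rearranging supply gives qs = p - 4. Without the control the market clears where 100 - p = p - 4, i.e. p* = 52 and q* = 48.
Since 18 < 52, the ceiling is binding.
At p = 18: qd = 100 - 18 = 82 and qs = 18 - 4 = 14.
Consumer surplus without the control is ½ · (100 - 52) · 48 = 1152.
With the ceiling, 14 units are sold at 18 (assume they go to the highest-value buyers). The demand price at q = 14 is 86, so CS = ½ · [(100 - 18) + (86 - 18)] · 14 = 1050.
Change in consumer surplus = 1050 - 1152 = -102.

-102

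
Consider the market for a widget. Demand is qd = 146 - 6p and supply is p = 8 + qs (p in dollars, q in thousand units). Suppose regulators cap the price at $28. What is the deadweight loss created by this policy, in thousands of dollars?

0

Rearranging supply gives qs = p - 8. Without the control the market clears where 146 - 6p = p - 8, i.e. p* = 22 and q* = 14.
Since 28 is above p* = 22, the ceiling does not bind and the free-market outcome prevails.
Since the control does not bind, no trades are prevented and deadweight loss is zero.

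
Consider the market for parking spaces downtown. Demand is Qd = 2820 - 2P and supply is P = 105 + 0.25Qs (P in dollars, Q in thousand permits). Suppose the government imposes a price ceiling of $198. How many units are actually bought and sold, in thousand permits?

Rearranging supply gives Qs = 4P - 420. In a free market, 2820 - 2P = 4P - 420 gives the equilibrium P* = 540, Q* = 1740.
The ceiling of 198 is below the equilibrium price 540, so it binds.
At P = 198: Qd = 2820 - 2·198 = 2424 and Qs = 4·198 - 420 = 372.
The quantity actually transacted is the short side, supply: 372.

372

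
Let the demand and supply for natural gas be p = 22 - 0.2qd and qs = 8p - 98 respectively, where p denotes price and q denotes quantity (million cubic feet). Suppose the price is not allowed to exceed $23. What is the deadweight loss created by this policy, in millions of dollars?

Rearranging demand gives qd = 110 - 5p. Setting quantity demanded equal to quantity supplied, 110 - 5p = 8p - 98, gives p* = 16 and q* = 30.
Since 23 is above p* = 16, the ceiling does not bind and the free-market outcome prevails.
Since the control does not bind, no trades are prevented and deadweight loss is zero.

0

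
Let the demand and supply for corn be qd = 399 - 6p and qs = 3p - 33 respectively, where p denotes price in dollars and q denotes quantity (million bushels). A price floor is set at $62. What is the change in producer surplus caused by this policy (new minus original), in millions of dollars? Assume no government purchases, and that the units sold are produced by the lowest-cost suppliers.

-798

Without the control the market clears where 399 - 6p = 3p - 33, i.e. p* = 48 and q* = 111.
Since 62 > 48, the floor is binding.
At p = 62: qd = 399 - 6·62 = 27 and qs = 3·62 - 33 = 153.
Producer surplus without the control is ½ · (48 - 11) · 111 = 2053.5.
With the floor, 27 units are sold at 62. The supply price at q = 27 is 20, so PS = ½ · [(62 - 11) + (62 - 20)] · 27 = 1255.5.
Change in producer surplus = 1255.5 - 2053.5 = -798.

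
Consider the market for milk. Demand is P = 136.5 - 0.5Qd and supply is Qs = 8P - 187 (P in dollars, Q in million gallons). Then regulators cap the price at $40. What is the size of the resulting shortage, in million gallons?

Rearranging demand gives Qd = 273 - 2P. Equilibrium: 273 - 2P = 8P - 187, so 460 = 10P and P* = 46, Q* = 181.
Since 40 < 46, the ceiling is binding.
At P = 40: Qd = 273 - 2·40 = 193 and Qs = 8·40 - 187 = 133.
Shortage = Qd - Qs = 193 - 133 = 60.

60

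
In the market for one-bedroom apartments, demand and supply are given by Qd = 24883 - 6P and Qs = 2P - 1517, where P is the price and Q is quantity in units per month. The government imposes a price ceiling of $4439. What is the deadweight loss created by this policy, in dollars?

0

Equilibrium: 24883 - 6P = 2P - 1517, so 26400 = 8P and P* = 3300, Q* = 5083.
The ceiling of 4439 is above the equilibrium price 3300, so it is not binding; the market clears at P* = 3300, Q* = 5083.
Since the control does not bind, no trades are prevented and deadweight loss is zero.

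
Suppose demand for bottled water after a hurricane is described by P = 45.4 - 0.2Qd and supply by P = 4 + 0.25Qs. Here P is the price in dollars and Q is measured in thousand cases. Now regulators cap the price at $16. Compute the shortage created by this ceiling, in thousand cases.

99

Rearranging demand gives Qd = 227 - 5P; rearranging supply gives Qs = 4P - 16. Equilibrium: 227 - 5P = 4P - 16, so 243 = 9P and P* = 27, Q* = 92.
The ceiling of 16 is below the equilibrium price 27, so it binds.
At P = 16: Qd = 227 - 5·16 = 147 and Qs = 4·16 - 16 = 48.
Shortage = Qd - Qs = 147 - 48 = 99.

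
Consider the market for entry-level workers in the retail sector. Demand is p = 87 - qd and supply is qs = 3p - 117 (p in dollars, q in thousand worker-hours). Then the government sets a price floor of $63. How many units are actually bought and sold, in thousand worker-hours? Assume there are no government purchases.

Rearranging demand gives qd = 87 - p. In a free market, 87 - p = 3p - 117 gives the equilibrium p* = 51, q* = 36.
The floor of 63 is above the equilibrium price 51, so it binds.
At p = 63: qd = 87 - 63 = 24 and qs = 3·63 - 117 = 72.
The quantity actually transacted is the short side, demand: 24.

24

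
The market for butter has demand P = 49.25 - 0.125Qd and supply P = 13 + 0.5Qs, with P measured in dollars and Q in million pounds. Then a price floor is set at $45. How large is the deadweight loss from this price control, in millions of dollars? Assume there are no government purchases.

180

Rearranging demand gives Qd = 394 - 8P; rearranging supply gives Qs = 2P - 26. Equilibrium: 394 - 8P = 2P - 26, so 420 = 10P and P* = 42, Q* = 58.
The floor of 45 is above the equilibrium price 42, so it binds.
At P = 45: Qd = 394 - 8·45 = 34 and Qs = 2·45 - 26 = 64.
Quantity traded falls to 34. At Q = 34 the demand price is (394 - 34)/8 = 45 and the supply price is (26 + 34)/2 = 30.
Deadweight loss = ½ · (45 - 30) · (58 - 34) = ½ · 15 · 24 = 180.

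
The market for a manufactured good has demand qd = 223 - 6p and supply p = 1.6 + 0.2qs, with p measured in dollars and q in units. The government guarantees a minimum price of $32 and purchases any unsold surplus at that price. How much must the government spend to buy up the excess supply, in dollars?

Rearranging supply gives qs = 5p - 8. Equilibrium: 223 - 6p = 5p - 8, so 231 = 11p and p* = 21, q* = 97.
Because the floor (32) lies above the market-clearing price, it is binding.
At p = 32: qd = 223 - 6·32 = 31 and qs = 5·32 - 8 = 152.
Surplus = qs - qd = 121.
Government expenditure = surplus × support price = 121 × 32 = 3872.

3872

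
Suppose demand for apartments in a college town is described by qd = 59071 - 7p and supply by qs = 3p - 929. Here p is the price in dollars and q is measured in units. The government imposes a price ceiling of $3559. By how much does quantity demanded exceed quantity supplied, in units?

24410

Without the control the market clears where 59071 - 7p = 3p - 929, i.e. p* = 6000 and q* = 17071.
Since 3559 < 6000, the ceiling is binding.
At p = 3559: qd = 59071 - 7·3559 = 34158 and qs = 3·3559 - 929 = 9748.
Shortage = qd - qs = 34158 - 9748 = 24410.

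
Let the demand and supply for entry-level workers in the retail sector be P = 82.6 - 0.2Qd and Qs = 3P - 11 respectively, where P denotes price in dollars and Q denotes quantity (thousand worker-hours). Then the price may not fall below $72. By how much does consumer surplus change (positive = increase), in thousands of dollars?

Rearranging demand gives Qd = 413 - 5P. Setting quantity demanded equal to quantity supplied, 413 - 5P = 3P - 11, gives P* = 53 and Q* = 148.
Since 72 > 53, the floor is binding.
At P = 72: Qd = 413 - 5·72 = 53 and Qs = 3·72 - 11 = 205.
Consumer surplus without the control is ½ · (82.6 - 53) · 148 = 2190.4.
With the floor, consumers buy 53 units at 72, so CS = ½ · (82.6 - 72) · 53 = 280.9.
Change in consumer surplus = 280.9 - 2190.4 = -1909.5.

-1909.5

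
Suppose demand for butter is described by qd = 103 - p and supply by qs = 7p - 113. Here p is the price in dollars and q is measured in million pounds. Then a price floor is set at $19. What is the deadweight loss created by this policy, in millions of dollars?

Setting quantity demanded equal to quantity supplied, 103 - p = 7p - 113, gives p* = 27 and q* = 76.
The floor of 19 is below the equilibrium price 27, so it is not binding; the market clears at p* = 27, q* = 76.
Since the control does not bind, no trades are prevented and deadweight loss is zero.

0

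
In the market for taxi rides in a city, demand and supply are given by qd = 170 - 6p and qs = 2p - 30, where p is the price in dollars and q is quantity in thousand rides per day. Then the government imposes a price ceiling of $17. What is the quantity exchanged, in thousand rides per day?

4

Without the control the market clears where 170 - 6p = 2p - 30, i.e. p* = 25 and q* = 20.
Since 17 < 25, the ceiling is binding.
At p = 17: qd = 170 - 6·17 = 68 and qs = 2·17 - 30 = 4.
The quantity actually transacted is the short side, supply: 4.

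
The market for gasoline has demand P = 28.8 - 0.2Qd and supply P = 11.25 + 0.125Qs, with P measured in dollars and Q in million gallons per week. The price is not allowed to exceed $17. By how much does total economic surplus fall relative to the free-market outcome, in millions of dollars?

Rearranging demand gives Qd = 144 - 5P; rearranging supply gives Qs = 8P - 90. In a free market, 144 - 5P = 8P - 90 gives the equilibrium P* = 18, Q* = 54.
The ceiling of 17 is below the equilibrium price 18, so it binds.
At P = 17: Qd = 144 - 5·17 = 59 and Qs = 8·17 - 90 = 46.
Quantity traded falls to 46. At Q = 46 the demand price is (144 - 46)/5 = 19.6 and the supply price is (90 + 46)/8 = 17.
Deadweight loss = ½ · (19.6 - 17) · (54 - 46) = ½ · 2.6 · 8 = 10.4.

10.4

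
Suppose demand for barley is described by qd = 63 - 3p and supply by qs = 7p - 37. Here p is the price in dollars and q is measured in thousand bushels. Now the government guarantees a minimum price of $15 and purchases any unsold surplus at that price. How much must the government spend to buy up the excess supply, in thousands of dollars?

750

Without the control the market clears where 63 - 3p = 7p - 37, i.e. p* = 10 and q* = 33.
Since 15 > 10, the floor is binding.
At p = 15: qd = 63 - 3·15 = 18 and qs = 7·15 - 37 = 68.
Surplus = qs - qd = 50.
Government expenditure = surplus × support price = 50 × 15 = 750.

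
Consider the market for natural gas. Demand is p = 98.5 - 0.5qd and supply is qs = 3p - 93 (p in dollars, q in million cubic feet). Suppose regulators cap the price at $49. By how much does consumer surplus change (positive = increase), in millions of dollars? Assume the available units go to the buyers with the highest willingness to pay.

Rearranging demand gives qd = 197 - 2p. Setting quantity demanded equal to quantity supplied, 197 - 2p = 3p - 93, gives p* = 58 and q* = 81.
Since 49 < 58, the ceiling is binding.
At p = 49: qd = 197 - 2·49 = 99 and qs = 3·49 - 93 = 54.
Consumer surplus without the control is ½ · (98.5 - 58) · 81 = 1640.25.
With the ceiling, 54 units are sold at 49 (assume they go to the highest-value buyers). The demand price at q = 54 is 71.5, so CS = ½ · [(98.5 - 49) + (71.5 - 49)] · 54 = 1944.
Change in consumer surplus = 1944 - 1640.25 = 303.75.

303.75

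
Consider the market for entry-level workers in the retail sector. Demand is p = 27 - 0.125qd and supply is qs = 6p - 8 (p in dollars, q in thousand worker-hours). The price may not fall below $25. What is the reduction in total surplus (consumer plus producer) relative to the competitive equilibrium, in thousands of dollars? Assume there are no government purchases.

Rearranging demand gives qd = 216 - 8p. Without the control the market clears where 216 - 8p = 6p - 8, i.e. p* = 16 and q* = 88.
The floor of 25 is above the equilibrium price 16, so it binds.
At p = 25: qd = 216 - 8·25 = 16 and qs = 6·25 - 8 = 142.
Quantity traded falls to 16. At q = 16 the demand price is (216 - 16)/8 = 25 and the supply price is (8 + 16)/6 = 4.
Deadweight loss = ½ · (25 - 4) · (88 - 16) = ½ · 21 · 72 = 756.

756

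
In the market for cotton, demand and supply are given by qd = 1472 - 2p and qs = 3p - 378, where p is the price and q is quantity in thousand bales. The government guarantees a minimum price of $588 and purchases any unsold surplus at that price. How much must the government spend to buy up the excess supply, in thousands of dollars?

In a free market, 1472 - 2p = 3p - 378 gives the equilibrium p* = 370, q* = 732.
Since 588 > 370, the floor is binding.
At p = 588: qd = 1472 - 2·588 = 296 and qs = 3·588 - 378 = 1386.
Surplus = qs - qd = 1090.
Government expenditure = surplus × support price = 1090 × 588 = 640920.

640920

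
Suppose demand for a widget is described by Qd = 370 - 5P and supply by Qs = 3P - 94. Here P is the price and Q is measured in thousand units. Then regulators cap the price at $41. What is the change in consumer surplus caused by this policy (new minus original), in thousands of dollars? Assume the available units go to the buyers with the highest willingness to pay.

In a free market, 370 - 5P = 3P - 94 gives the equilibrium P* = 58, Q* = 80.
Since 41 < 58, the ceiling is binding.
At P = 41: Qd = 370 - 5·41 = 165 and Qs = 3·41 - 94 = 29.
Consumer surplus without the control is ½ · (74 - 58) · 80 = 640.
With the ceiling, 29 units are sold at 41 (assume they go to the highest-value buyers). The demand price at Q = 29 is 68.2, so CS = ½ · [(74 - 41) + (68.2 - 41)] · 29 = 872.9.
Change in consumer surplus = 872.9 - 640 = 232.9.

232.9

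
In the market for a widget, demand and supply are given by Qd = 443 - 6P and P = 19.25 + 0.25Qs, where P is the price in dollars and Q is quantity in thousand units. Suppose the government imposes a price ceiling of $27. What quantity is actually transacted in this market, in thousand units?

31

Rearranging supply gives Qs = 4P - 77. Setting quantity demanded equal to quantity supplied, 443 - 6P = 4P - 77, gives P* = 52 and Q* = 131.
Since 27 < 52, the ceiling is binding.
At P = 27: Qd = 443 - 6·27 = 281 and Qs = 4·27 - 77 = 31.
The quantity actually transacted is the short side, supply: 31.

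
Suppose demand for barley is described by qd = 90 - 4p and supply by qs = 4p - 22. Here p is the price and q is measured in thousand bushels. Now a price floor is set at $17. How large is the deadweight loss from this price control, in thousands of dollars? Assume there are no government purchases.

36

Setting quantity demanded equal to quantity supplied, 90 - 4p = 4p - 22, gives p* = 14 and q* = 34.
Because the floor (17) lies above the market-clearing price, it is binding.
At p = 17: qd = 90 - 4·17 = 22 and qs = 4·17 - 22 = 46.
Quantity traded falls to 22. At q = 22 the demand price is (90 - 22)/4 = 17 and the supply price is (22 + 22)/4 = 11.
Deadweight loss = ½ · (17 - 11) · (34 - 22) = ½ · 6 · 12 = 36.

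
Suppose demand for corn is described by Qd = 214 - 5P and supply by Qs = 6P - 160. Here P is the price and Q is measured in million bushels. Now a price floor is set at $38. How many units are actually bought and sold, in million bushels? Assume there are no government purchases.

24

In a free market, 214 - 5P = 6P - 160 gives the equilibrium P* = 34, Q* = 44.
The floor of 38 is above the equilibrium price 34, so it binds.
At P = 38: Qd = 214 - 5·38 = 24 and Qs = 6·38 - 160 = 68.
The quantity actually transacted is the short side, demand: 24.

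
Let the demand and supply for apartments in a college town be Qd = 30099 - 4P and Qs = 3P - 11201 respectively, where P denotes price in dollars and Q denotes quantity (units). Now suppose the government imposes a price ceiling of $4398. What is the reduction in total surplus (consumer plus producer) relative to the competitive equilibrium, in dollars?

In a free market, 30099 - 4P = 3P - 11201 gives the equilibrium P* = 5900, Q* = 6499.
The ceiling of 4398 is below the equilibrium price 5900, so it binds.
At P = 4398: Qd = 30099 - 4·4398 = 12507 and Qs = 3·4398 - 11201 = 1993.
Quantity traded falls to 1993. At Q = 1993 the demand price is (30099 - 1993)/4 = 7026.5 and the supply price is (11201 + 1993)/3 = 4398.
Deadweight loss = ½ · (7026.5 - 4398) · (6499 - 1993) = ½ · 2628.5 · 4506 = 5922010.5.

5922010.5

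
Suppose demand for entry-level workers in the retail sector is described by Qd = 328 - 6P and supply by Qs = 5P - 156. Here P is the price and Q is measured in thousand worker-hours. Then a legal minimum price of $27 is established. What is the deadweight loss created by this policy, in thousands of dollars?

0

Setting quantity demanded equal to quantity supplied, 328 - 6P = 5P - 156, gives P* = 44 and Q* = 64.
Since 27 is below P* = 44, the floor does not bind and the free-market outcome prevails.
Since the control does not bind, no trades are prevented and deadweight loss is zero.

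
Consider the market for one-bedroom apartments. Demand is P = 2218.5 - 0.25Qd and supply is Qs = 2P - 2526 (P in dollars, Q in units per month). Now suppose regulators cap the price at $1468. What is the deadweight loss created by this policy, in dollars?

Rearranging demand gives Qd = 8874 - 4P. Without the control the market clears where 8874 - 4P = 2P - 2526, i.e. P* = 1900 and Q* = 1274.
Because the ceiling (1468) lies below the market-clearing price, it is binding.
At P = 1468: Qd = 8874 - 4·1468 = 3002 and Qs = 2·1468 - 2526 = 410.
Quantity traded falls to 410. At Q = 410 the demand price is (8874 - 410)/4 = 2116 and the supply price is (2526 + 410)/2 = 1468.
Deadweight loss = ½ · (2116 - 1468) · (1274 - 410) = ½ · 648 · 864 = 279936.

279936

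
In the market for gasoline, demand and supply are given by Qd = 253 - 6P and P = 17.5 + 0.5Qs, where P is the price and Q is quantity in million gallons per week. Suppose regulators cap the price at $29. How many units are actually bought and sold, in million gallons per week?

23

Rearranging supply gives Qs = 2P - 35. Without the control the market clears where 253 - 6P = 2P - 35, i.e. P* = 36 and Q* = 37.
Since 29 < 36, the ceiling is binding.
At P = 29: Qd = 253 - 6·29 = 79 and Qs = 2·29 - 35 = 23.
The quantity actually transacted is the short side, supply: 23.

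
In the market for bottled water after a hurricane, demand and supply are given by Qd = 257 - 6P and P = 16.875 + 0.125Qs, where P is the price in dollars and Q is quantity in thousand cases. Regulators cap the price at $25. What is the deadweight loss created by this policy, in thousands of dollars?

Rearranging supply gives Qs = 8P - 135. In a free market, 257 - 6P = 8P - 135 gives the equilibrium P* = 28, Q* = 89.
Because the ceiling (25) lies below the market-clearing price, it is binding.
At P = 25: Qd = 257 - 6·25 = 107 and Qs = 8·25 - 135 = 65.
Quantity traded falls to 65. At Q = 65 the demand price is (257 - 65)/6 = 32 and the supply price is (135 + 65)/8 = 25.
Deadweight loss = ½ · (32 - 25) · (89 - 65) = ½ · 7 · 24 = 84.

84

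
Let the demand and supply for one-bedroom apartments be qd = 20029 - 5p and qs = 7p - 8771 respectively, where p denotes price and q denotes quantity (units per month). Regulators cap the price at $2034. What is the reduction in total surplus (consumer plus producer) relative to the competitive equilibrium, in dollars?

1125230.4

In a free market, 20029 - 5p = 7p - 8771 gives the equilibrium p* = 2400, q* = 8029.
The ceiling of 2034 is below the equilibrium price 2400, so it binds.
At p = 2034: qd = 20029 - 5·2034 = 9859 and qs = 7·2034 - 8771 = 5467.
Quantity traded falls to 5467. At q = 5467 the demand price is (20029 - 5467)/5 = 2912.4 and the supply price is (8771 + 5467)/7 = 2034.
Deadweight loss = ½ · (2912.4 - 2034) · (8029 - 5467) = ½ · 878.4 · 2562 = 1125230.4.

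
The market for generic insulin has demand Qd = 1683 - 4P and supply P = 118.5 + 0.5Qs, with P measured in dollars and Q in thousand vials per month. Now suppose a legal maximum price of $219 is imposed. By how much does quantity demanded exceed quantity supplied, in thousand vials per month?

606

Rearranging supply gives Qs = 2P - 237. Setting quantity demanded equal to quantity supplied, 1683 - 4P = 2P - 237, gives P* = 320 and Q* = 403.
Since 219 < 320, the ceiling is binding.
At P = 219: Qd = 1683 - 4·219 = 807 and Qs = 2·219 - 237 = 201.
Shortage = Qd - Qs = 807 - 201 = 606.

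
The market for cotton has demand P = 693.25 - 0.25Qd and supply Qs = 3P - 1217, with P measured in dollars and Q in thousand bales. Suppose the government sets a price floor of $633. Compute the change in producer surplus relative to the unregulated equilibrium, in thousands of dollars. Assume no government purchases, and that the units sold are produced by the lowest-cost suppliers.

4599

Rearranging demand gives Qd = 2773 - 4P. In a free market, 2773 - 4P = 3P - 1217 gives the equilibrium P* = 570, Q* = 493.
The floor of 633 is above the equilibrium price 570, so it binds.
At P = 633: Qd = 2773 - 4·633 = 241 and Qs = 3·633 - 1217 = 682.
Producer surplus without the control is ½ · (570 - 1217/3) · 493 = 243049/6.
With the floor, 241 units are sold at 633. The supply price at Q = 241 is 486, so PS = ½ · [(633 - 1217/3) + (633 - 486)] · 241 = 270643/6.
Change in producer surplus = 270643/6 - 243049/6 = 4599.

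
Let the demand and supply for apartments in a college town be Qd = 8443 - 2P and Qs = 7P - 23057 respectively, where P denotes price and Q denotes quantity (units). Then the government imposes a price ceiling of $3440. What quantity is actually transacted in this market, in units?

Equilibrium: 8443 - 2P = 7P - 23057, so 31500 = 9P and P* = 3500, Q* = 1443.
The ceiling of 3440 is below the equilibrium price 3500, so it binds.
At P = 3440: Qd = 8443 - 2·3440 = 1563 and Qs = 7·3440 - 23057 = 1023.
The quantity actually transacted is the short side, supply: 1023.

1023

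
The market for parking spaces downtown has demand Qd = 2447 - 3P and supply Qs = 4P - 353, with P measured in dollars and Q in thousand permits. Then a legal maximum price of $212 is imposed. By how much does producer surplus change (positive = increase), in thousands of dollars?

-163748

Without the control the market clears where 2447 - 3P = 4P - 353, i.e. P* = 400 and Q* = 1247.
The ceiling of 212 is below the equilibrium price 400, so it binds.
At P = 212: Qd = 2447 - 3·212 = 1811 and Qs = 4·212 - 353 = 495.
Producer surplus without the control is ½ · (400 - 88.25) · 1247 = 194376.125.
With the ceiling, producers sell 495 units at 212, so PS = ½ · (212 - 88.25) · 495 = 30628.125.
Change in producer surplus = 30628.125 - 194376.125 = -163748.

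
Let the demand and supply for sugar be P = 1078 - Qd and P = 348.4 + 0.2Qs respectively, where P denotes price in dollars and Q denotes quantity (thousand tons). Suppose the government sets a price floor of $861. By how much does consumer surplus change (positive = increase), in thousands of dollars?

Rearranging demand gives Qd = 1078 - P; rearranging supply gives Qs = 5P - 1742. Equilibrium: 1078 - P = 5P - 1742, so 2820 = 6P and P* = 470, Q* = 608.
Since 861 > 470, the floor is binding.
At P = 861: Qd = 1078 - 861 = 217 and Qs = 5·861 - 1742 = 2563.
Consumer surplus without the control is ½ · (1078 - 470) · 608 = 184832.
With the floor, consumers buy 217 units at 861, so CS = ½ · (1078 - 861) · 217 = 23544.5.
Change in consumer surplus = 23544.5 - 184832 = -161287.5.

-161287.5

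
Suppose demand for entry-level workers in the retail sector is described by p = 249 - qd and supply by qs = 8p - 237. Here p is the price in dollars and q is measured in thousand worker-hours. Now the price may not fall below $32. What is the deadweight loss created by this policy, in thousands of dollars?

Rearranging demand gives qd = 249 - p. Setting quantity demanded equal to quantity supplied, 249 - p = 8p - 237, gives p* = 54 and q* = 195.
The floor of 32 is below the equilibrium price 54, so it is not binding; the market clears at p* = 54, q* = 195.
Since the control does not bind, no trades are prevented and deadweight loss is zero.

0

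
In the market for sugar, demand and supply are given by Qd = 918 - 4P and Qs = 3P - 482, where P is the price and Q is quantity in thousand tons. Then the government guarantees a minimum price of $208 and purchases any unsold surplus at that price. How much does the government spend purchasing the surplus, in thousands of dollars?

11648

Setting quantity demanded equal to quantity supplied, 918 - 4P = 3P - 482, gives P* = 200 and Q* = 118.
The floor of 208 is above the equilibrium price 200, so it binds.
At P = 208: Qd = 918 - 4·208 = 86 and Qs = 3·208 - 482 = 142.
Surplus = Qs - Qd = 56.
Government expenditure = surplus × support price = 56 × 208 = 11648.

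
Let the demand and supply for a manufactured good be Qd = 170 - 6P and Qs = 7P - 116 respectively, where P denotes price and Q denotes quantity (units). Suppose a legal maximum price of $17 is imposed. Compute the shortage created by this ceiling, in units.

65

In a free market, 170 - 6P = 7P - 116 gives the equilibrium P* = 22, Q* = 38.
The ceiling of 17 is below the equilibrium price 22, so it binds.
At P = 17: Qd = 170 - 6·17 = 68 and Qs = 7·17 - 116 = 3.
Shortage = Qd - Qs = 68 - 3 = 65.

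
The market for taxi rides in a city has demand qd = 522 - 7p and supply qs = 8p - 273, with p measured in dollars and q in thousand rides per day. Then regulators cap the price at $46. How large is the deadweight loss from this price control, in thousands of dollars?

420

Equilibrium: 522 - 7p = 8p - 273, so 795 = 15p and p* = 53, q* = 151.
Since 46 < 53, the ceiling is binding.
At p = 46: qd = 522 - 7·46 = 200 and qs = 8·46 - 273 = 95.
Quantity traded falls to 95. At q = 95 the demand price is (522 - 95)/7 = 61 and the supply price is (273 + 95)/8 = 46.
Deadweight loss = ½ · (61 - 46) · (151 - 95) = ½ · 15 · 56 = 420.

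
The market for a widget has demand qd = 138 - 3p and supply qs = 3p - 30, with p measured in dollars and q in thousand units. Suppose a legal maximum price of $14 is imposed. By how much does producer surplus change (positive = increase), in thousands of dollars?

Setting quantity demanded equal to quantity supplied, 138 - 3p = 3p - 30, gives p* = 28 and q* = 54.
Since 14 < 28, the ceiling is binding.
At p = 14: qd = 138 - 3·14 = 96 and qs = 3·14 - 30 = 12.
Producer surplus without the control is ½ · (28 - 10) · 54 = 486.
With the ceiling, producers sell 12 units at 14, so PS = ½ · (14 - 10) · 12 = 24.
Change in producer surplus = 24 - 486 = -462.

-462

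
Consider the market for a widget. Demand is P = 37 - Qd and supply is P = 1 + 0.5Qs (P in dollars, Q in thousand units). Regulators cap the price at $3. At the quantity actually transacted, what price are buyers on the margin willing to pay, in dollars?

33

Rearranging demand gives Qd = 37 - P; rearranging supply gives Qs = 2P - 2. Without the control the market clears where 37 - P = 2P - 2, i.e. P* = 13 and Q* = 24.
The ceiling of 3 is below the equilibrium price 13, so it binds.
At P = 3: Qd = 37 - 3 = 34 and Qs = 2·3 - 2 = 4.
Only 4 units reach the market. On the demand curve, the marginal buyer's willingness to pay at Q = 4 is (37 - 4) = 33.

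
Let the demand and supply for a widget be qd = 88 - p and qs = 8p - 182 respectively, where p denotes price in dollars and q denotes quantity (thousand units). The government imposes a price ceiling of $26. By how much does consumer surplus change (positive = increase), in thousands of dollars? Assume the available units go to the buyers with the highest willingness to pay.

-408

Setting quantity demanded equal to quantity supplied, 88 - p = 8p - 182, gives p* = 30 and q* = 58.
Since 26 < 30, the ceiling is binding.
At p = 26: qd = 88 - 26 = 62 and qs = 8·26 - 182 = 26.
Consumer surplus without the control is ½ · (88 - 30) · 58 = 1682.
With the ceiling, 26 units are sold at 26 (assume they go to the highest-value buyers). The demand price at q = 26 is 62, so CS = ½ · [(88 - 26) + (62 - 26)] · 26 = 1274.
Change in consumer surplus = 1274 - 1682 = -408.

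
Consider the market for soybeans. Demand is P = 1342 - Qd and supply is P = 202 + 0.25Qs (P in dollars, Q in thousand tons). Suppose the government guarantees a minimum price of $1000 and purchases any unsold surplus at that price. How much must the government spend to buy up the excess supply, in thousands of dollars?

2850000

Rearranging demand gives Qd = 1342 - P; rearranging supply gives Qs = 4P - 808. Setting quantity demanded equal to quantity supplied, 1342 - P = 4P - 808, gives P* = 430 and Q* = 912.
The floor of 1000 is above the equilibrium price 430, so it binds.
At P = 1000: Qd = 1342 - 1000 = 342 and Qs = 4·1000 - 808 = 3192.
Surplus = Qs - Qd = 2850.
Government expenditure = surplus × support price = 2850 × 1000 = 2850000.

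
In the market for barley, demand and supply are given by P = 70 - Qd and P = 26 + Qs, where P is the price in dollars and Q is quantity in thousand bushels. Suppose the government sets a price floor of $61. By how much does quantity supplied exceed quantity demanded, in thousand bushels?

26

Rearranging demand gives Qd = 70 - P; rearranging supply gives Qs = P - 26. Setting quantity demanded equal to quantity supplied, 70 - P = P - 26, gives P* = 48 and Q* = 22.
Since 61 > 48, the floor is binding.
At P = 61: Qd = 70 - 61 = 9 and Qs = 61 - 26 = 35.
Surplus = Qs - Qd = 35 - 9 = 26.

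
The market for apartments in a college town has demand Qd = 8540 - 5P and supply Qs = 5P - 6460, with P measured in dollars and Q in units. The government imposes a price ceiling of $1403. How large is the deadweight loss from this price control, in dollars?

47045

Equilibrium: 8540 - 5P = 5P - 6460, so 15000 = 10P and P* = 1500, Q* = 1040.
The ceiling of 1403 is below the equilibrium price 1500, so it binds.
At P = 1403: Qd = 8540 - 5·1403 = 1525 and Qs = 5·1403 - 6460 = 555.
Quantity traded falls to 555. At Q = 555 the demand price is (8540 - 555)/5 = 1597 and the supply price is (6460 + 555)/5 = 1403.
Deadweight loss = ½ · (1597 - 1403) · (1040 - 555) = ½ · 194 · 485 = 47045.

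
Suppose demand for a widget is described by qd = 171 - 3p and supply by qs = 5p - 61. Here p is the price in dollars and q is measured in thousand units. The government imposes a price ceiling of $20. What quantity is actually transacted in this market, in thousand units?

Equilibrium: 171 - 3p = 5p - 61, so 232 = 8p and p* = 29, q* = 84.
Because the ceiling (20) lies below the market-clearing price, it is binding.
At p = 20: qd = 171 - 3·20 = 111 and qs = 5·20 - 61 = 39.
The quantity actually transacted is the short side, supply: 39.

39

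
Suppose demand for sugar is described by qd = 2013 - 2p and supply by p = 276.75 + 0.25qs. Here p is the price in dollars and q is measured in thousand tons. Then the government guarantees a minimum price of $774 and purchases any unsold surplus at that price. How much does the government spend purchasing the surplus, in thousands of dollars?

Rearranging supply gives qs = 4p - 1107. Setting quantity demanded equal to quantity supplied, 2013 - 2p = 4p - 1107, gives p* = 520 and q* = 973.
The floor of 774 is above the equilibrium price 520, so it binds.
At p = 774: qd = 2013 - 2·774 = 465 and qs = 4·774 - 1107 = 1989.
Surplus = qs - qd = 1524.
Government expenditure = surplus × support price = 1524 × 774 = 1179576.

1179576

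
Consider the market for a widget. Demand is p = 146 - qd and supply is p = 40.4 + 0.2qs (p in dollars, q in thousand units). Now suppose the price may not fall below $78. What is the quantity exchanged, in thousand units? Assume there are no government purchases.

68

Rearranging demand gives qd = 146 - p; rearranging supply gives qs = 5p - 202. Without the control the market clears where 146 - p = 5p - 202, i.e. p* = 58 and q* = 88.
Because the floor (78) lies above the market-clearing price, it is binding.
At p = 78: qd = 146 - 78 = 68 and qs = 5·78 - 202 = 188.
The quantity actually transacted is the short side, demand: 68.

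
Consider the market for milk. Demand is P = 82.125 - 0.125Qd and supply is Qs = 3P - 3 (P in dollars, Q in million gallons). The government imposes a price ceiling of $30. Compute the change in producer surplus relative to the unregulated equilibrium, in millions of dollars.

-3960

Rearranging demand gives Qd = 657 - 8P. In a free market, 657 - 8P = 3P - 3 gives the equilibrium P* = 60, Q* = 177.
The ceiling of 30 is below the equilibrium price 60, so it binds.
At P = 30: Qd = 657 - 8·30 = 417 and Qs = 3·30 - 3 = 87.
Producer surplus without the control is ½ · (60 - 1) · 177 = 5221.5.
With the ceiling, producers sell 87 units at 30, so PS = ½ · (30 - 1) · 87 = 1261.5.
Change in producer surplus = 1261.5 - 5221.5 = -3960.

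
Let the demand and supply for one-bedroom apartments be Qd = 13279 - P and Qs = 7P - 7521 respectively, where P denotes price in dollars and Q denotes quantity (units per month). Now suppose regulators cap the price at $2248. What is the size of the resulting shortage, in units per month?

Setting quantity demanded equal to quantity supplied, 13279 - P = 7P - 7521, gives P* = 2600 and Q* = 10679.
The ceiling of 2248 is below the equilibrium price 2600, so it binds.
At P = 2248: Qd = 13279 - 2248 = 11031 and Qs = 7·2248 - 7521 = 8215.
Shortage = Qd - Qs = 11031 - 8215 = 2816.

2816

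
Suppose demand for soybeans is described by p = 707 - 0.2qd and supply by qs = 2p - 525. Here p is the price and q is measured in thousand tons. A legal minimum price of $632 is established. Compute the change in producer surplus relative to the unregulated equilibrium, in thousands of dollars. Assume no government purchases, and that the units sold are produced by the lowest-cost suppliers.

Rearranging demand gives qd = 3535 - 5p. Equilibrium: 3535 - 5p = 2p - 525, so 4060 = 7p and p* = 580, q* = 635.
Because the floor (632) lies above the market-clearing price, it is binding.
At p = 632: qd = 3535 - 5·632 = 375 and qs = 2·632 - 525 = 739.
Producer surplus without the control is ½ · (580 - 262.5) · 635 = 100806.25.
With the floor, 375 units are sold at 632. The supply price at q = 375 is 450, so PS = ½ · [(632 - 262.5) + (632 - 450)] · 375 = 103406.25.
Change in producer surplus = 103406.25 - 100806.25 = 2600.

2600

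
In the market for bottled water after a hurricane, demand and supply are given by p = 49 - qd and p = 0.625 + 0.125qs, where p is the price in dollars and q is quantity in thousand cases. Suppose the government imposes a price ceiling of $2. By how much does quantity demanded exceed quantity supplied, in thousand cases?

Rearranging demand gives qd = 49 - p; rearranging supply gives qs = 8p - 5. Setting quantity demanded equal to quantity supplied, 49 - p = 8p - 5, gives p* = 6 and q* = 43.
Because the ceiling (2) lies below the market-clearing price, it is binding.
At p = 2: qd = 49 - 2 = 47 and qs = 8·2 - 5 = 11.
Shortage = qd - qs = 47 - 11 = 36.

36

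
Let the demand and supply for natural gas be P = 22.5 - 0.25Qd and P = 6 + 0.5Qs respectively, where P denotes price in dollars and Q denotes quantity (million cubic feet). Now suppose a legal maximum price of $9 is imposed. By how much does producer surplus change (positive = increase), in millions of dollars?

Rearranging demand gives Qd = 90 - 4P; rearranging supply gives Qs = 2P - 12. Equilibrium: 90 - 4P = 2P - 12, so 102 = 6P and P* = 17, Q* = 22.
Because the ceiling (9) lies below the market-clearing price, it is binding.
At P = 9: Qd = 90 - 4·9 = 54 and Qs = 2·9 - 12 = 6.
Producer surplus without the control is ½ · (17 - 6) · 22 = 121.
With the ceiling, producers sell 6 units at 9, so PS = ½ · (9 - 6) · 6 = 9.
Change in producer surplus = 9 - 121 = -112.

-112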